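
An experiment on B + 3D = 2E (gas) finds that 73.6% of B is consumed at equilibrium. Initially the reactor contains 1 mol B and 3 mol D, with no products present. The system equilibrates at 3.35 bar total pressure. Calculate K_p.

K_p = 9.41 bar^-2

Let X = conversion of B (basis 1 mol B); extent of reaction ξ = X.
Mole table: n_B = 1 − X; n_D = 3 − 3X; n_E = 2X.
Total moles n_T = 4 − 2X.
At X = 0.736: n_B = 0.264, n_D = 0.792, n_E = 1.47, n_T = 2.53.
p_i = (n_i/n_T)·P. K_p = p_E^2 / (p_B p_D^3) = 9.41 bar^-2.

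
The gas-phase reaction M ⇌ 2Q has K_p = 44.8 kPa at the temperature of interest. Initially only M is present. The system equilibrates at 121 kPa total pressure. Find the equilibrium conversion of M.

X = 0.291

Take 1 mol M as basis and let X be its fractional conversion, so ξ = X.
Mole table: n_M = 1 − X; n_Q = 2X.
n_T = Σnᵢ = 1 + X.
y_i = n_i/n_T, p_i = y_i·P. K_p = p_Q^2 / (p_M).
Substituting and setting equal to 44.8 kPa gives a polynomial in X; the root in (0,1) is X = 0.291.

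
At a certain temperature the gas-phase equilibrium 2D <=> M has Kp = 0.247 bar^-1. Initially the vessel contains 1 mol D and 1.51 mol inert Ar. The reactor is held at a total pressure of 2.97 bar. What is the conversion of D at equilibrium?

X = 0.303

Let X = conversion of D (basis 1 mol D); extent of reaction ξ = 0.5X.
At extent ξ: n_D = 1 − X; n_M = 0.5X; n_I = 1.51 (inert).
n_T = Σnᵢ = 2.51 − 0.5X.
y_i = n_i/n_T, p_i = y_i·P. Kp = p_M / (p_D^2).
Substituting and setting equal to 0.247 bar^-1 gives a polynomial in X; the root in (0,1) is X = 0.303.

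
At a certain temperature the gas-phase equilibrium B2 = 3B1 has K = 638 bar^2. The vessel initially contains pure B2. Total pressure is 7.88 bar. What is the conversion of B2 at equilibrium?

Let X = conversion of B2 (basis 1 mol B2); extent of reaction ξ = X.
Species balance: n_B2 = 1 − X; n_B1 = 3X.
Summing: n_T = 1 + 2X.
With p_i = (n_i/n_T)P, K = p_B1^3 / (p_B2).
Setting this equal to 638 bar^2 and taking the physical root (0 < X < 1) gives X = 0.801.

X = 0.801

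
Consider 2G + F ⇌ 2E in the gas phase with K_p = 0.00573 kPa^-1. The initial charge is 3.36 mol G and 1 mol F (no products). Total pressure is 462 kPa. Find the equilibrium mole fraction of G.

y_G = 0.579

Basis: 1 mol F initially; let X = conversion of F. Extent ξ = X.
Mole table: n_G = 3.36 − 2X; n_F = 1 − X; n_E = 2X.
n_T = Σnᵢ = 4.36 − X.
y_i = n_i/n_T, p_i = y_i·P. K_p = p_E^2 / (p_G^2 p_F).
Substituting and setting equal to 0.00573 kPa^-1 gives a polynomial in X; the root in (0,1) is X = 0.588.
Then n_G = 2.18, n_T = 3.77, so y_G = 0.579.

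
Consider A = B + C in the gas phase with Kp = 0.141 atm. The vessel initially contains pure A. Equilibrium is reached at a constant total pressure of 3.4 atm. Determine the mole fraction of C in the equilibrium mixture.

y_C = 0.166

Basis: 1 mol A initially; let X = conversion of A. Extent ξ = X.
At extent ξ: n_A = 1 − X; n_B = X; n_C = X.
n_T = Σnᵢ = 1 + X.
With p_i = (n_i/n_T)P, Kp = p_B p_C / (p_A).
Equating to 0.141 atm and solving on 0 < X < 1: X = 0.200.
Then n_C = 0.2, n_T = 1.2, so y_C = 0.166.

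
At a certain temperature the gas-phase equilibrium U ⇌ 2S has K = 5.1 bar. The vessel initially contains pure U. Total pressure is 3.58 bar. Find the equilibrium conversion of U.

X = 0.512

Basis: 1 mol U initially; let X = conversion of U. Extent ξ = X.
Moles: n_U = 1 − X; n_S = 2X.
Summing: n_T = 1 + X.
Mole fractions y_i = n_i/n_T; K = p_S^2 / (p_U) with p_i = y_i·P.
Substituting and setting equal to 5.1 bar gives a polynomial in X; the root in (0,1) is X = 0.512.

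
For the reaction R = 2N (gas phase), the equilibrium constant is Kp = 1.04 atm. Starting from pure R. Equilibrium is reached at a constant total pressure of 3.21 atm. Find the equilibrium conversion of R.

X = 0.274

Take 1 mol R as basis and let X be its fractional conversion, so ξ = X.
Moles: n_R = 1 − X; n_N = 2X.
Total moles n_T = 1 + X.
Mole fractions y_i = n_i/n_T; Kp = p_N^2 / (p_R) with p_i = y_i·P.
Equating to 1.04 atm and solving on 0 < X < 1: X = 0.274.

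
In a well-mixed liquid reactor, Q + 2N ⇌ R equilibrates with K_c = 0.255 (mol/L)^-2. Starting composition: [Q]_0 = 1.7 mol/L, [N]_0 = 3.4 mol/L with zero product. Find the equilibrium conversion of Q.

X = 0.461

Let X = conversion of Q; extent ξ = 1.7·X mol/L.
Concentrations: [Q] = 1.7 − 1.7X; [N] = 3.4 − 3.4X; [R] = 1.7X.
K_c = [R] / ([Q] [N]^2).
Equating to 0.255 (mol/L)^-2: the physical root is X = 0.461.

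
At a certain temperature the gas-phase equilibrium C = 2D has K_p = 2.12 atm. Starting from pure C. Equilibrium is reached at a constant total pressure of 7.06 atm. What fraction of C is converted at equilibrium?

X = 0.264

Take 1 mol C as basis and let X be its fractional conversion, so ξ = X.
Mole table: n_C = 1 − X; n_D = 2X.
Summing: n_T = 1 + X.
With p_i = (n_i/n_T)P, K_p = p_D^2 / (p_C).
Equating to 2.12 atm and solving on 0 < X < 1: X = 0.264.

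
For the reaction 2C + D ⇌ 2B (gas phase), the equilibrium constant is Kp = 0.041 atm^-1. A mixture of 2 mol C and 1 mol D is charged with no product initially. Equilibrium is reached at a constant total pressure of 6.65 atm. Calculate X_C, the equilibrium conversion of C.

X = 0.217

Take 2 mol C as basis and let X be its fractional conversion, so ξ = X.
At extent ξ: n_C = 2 − 2X; n_D = 1 − X; n_B = 2X.
n_T = Σnᵢ = 3 − X.
Mole fractions y_i = n_i/n_T; Kp = p_B^2 / (p_C^2 p_D) with p_i = y_i·P.
This yields a degree-3 equation in X; solving on (0,1), X = 0.217.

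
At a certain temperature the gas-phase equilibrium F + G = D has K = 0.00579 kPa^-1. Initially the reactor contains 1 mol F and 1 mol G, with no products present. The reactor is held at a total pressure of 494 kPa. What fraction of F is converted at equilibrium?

X = 0.491

Take 1 mol F as basis and let X be its fractional conversion, so ξ = X.
At extent ξ: n_F = 1 − X; n_G = 1 − X; n_D = X.
n_T = Σnᵢ = 2 − X.
Mole fractions y_i = n_i/n_T; K = p_D / (p_F p_G) with p_i = y_i·P.
Equating to 0.00579 kPa^-1 and solving on 0 < X < 1: X = 0.491.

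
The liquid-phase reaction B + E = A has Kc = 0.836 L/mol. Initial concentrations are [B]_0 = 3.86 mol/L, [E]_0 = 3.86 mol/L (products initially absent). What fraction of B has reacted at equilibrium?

Let X = conversion of B; extent ξ = 3.86·X mol/L.
Concentrations: [B] = 3.86 − 3.86X; [E] = 3.86 − 3.86X; [A] = 3.86X.
Kc = [A] / ([B] [E]).
This equals 0.836 at X = 0.577 (the root in 0 < X < 1).

X = 0.577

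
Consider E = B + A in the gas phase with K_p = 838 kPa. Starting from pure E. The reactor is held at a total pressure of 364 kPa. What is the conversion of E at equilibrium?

X = 0.835

Basis: 1 mol E initially; let X = conversion of E. Extent ξ = X.
Species balance: n_E = 1 − X; n_B = X; n_A = X.
Summing: n_T = 1 + X.
Mole fractions y_i = n_i/n_T; K_p = p_B p_A / (p_E) with p_i = y_i·P.
Equating to 838 kPa and solving on 0 < X < 1: X = 0.835.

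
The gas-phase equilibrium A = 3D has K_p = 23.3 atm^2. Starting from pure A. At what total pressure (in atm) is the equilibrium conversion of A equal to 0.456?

P = 4.25 atm

Take 1 mol A as basis and let X be its fractional conversion, so ξ = X.
Mole table: n_A = 1 − X; n_D = 3X.
n_T = Σnᵢ = 1 + 2X.
K_p = p_D^3 / (p_A) with p_i = (n_i/n_T)·P.
At X = 0.456: the mole-fraction product g(X) = Π y_i^ν_i = 1.287. Since K_p = g(X)·P^{2}, P = (K_p/g)^(1/2) = (23.3/1.287)^(1/2) = 4.25 atm.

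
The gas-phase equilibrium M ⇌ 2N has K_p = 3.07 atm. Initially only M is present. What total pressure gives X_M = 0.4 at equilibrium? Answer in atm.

P = 4.03 atm

Let X = conversion of M (basis 1 mol M); extent of reaction ξ = X.
Moles: n_M = 1 − X; n_N = 2X.
Total moles n_T = 1 + X.
K_p = p_N^2 / (p_M) with p_i = (n_i/n_T)·P.
At X = 0.4: the mole-fraction product g(X) = Π y_i^ν_i = 0.7619. Since K_p = g(X)·P^{1}, P = (K_p/g)^(1/1) = (3.07/0.7619)^(1/1) = 4.03 atm.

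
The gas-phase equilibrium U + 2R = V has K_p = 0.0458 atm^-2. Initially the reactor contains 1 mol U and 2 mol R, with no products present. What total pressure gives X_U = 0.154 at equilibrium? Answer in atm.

P = 3.17 atm

Take 1 mol U as basis and let X be its fractional conversion, so ξ = X.
At extent ξ: n_U = 1 − X; n_R = 2 − 2X; n_V = X.
Total moles n_T = 3 − 2X.
K_p = p_V / (p_U p_R^2) with p_i = (n_i/n_T)·P.
At X = 0.154: the mole-fraction product g(X) = Π y_i^ν_i = 0.4608. Since K_p = g(X)·P^{-2}, P = (g/K_p)^(1/2) = (0.4608/0.0458)^(1/2) = 3.17 atm.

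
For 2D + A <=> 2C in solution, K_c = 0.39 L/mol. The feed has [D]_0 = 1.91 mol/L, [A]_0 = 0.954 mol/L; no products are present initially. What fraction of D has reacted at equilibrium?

Let X = conversion of D; extent ξ = 1.91X/2 mol/L.
Concentrations: [D] = 1.91 − 1.91X; [A] = 0.954 − 0.955X; [C] = 1.91X.
K_c = [C]^2 / ([D]^2 [A]).
Solving K_c = 0.39 for X ∈ (0,1): X = 0.333.

X = 0.333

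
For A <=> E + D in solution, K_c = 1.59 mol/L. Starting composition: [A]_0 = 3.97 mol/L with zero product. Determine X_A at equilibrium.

X = 0.464

Let X = conversion of A; extent ξ = 3.97·X mol/L.
Concentrations: [A] = 3.97 − 3.97X; [E] = 3.97X; [D] = 3.97X.
K_c = [E] [D] / ([A]).
Equating to 1.59 mol/L: the physical root is X = 0.464.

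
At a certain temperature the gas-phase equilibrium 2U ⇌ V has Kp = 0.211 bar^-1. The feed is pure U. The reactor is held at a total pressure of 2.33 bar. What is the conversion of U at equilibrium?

X = 0.419

Let X = conversion of U (basis 1 mol U); extent of reaction ξ = 0.5X.
Mole table: n_U = 1 − X; n_V = 0.5X.
Summing: n_T = 1 − 0.5X.
Mole fractions y_i = n_i/n_T; Kp = p_V / (p_U^2) with p_i = y_i·P.
Equating to 0.211 bar^-1 and solving on 0 < X < 1: X = 0.419.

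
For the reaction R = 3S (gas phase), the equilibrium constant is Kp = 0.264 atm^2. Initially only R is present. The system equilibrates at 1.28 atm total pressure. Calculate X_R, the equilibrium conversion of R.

X = 0.212

Take 1 mol R as basis and let X be its fractional conversion, so ξ = X.
Moles: n_R = 1 − X; n_S = 3X.
n_T = Σnᵢ = 1 + 2X.
Mole fractions y_i = n_i/n_T; Kp = p_S^3 / (p_R) with p_i = y_i·P.
Substituting and setting equal to 0.264 atm^2 gives a polynomial in X; the root in (0,1) is X = 0.212.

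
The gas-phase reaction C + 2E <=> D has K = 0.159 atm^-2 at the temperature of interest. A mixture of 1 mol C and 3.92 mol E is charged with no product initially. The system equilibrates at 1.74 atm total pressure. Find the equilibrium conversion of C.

X = 0.225

Take 1 mol C as basis and let X be its fractional conversion, so ξ = X.
At extent ξ: n_C = 1 − X; n_E = 3.92 − 2X; n_D = X.
n_T = Σnᵢ = 4.92 − 2X.
y_i = n_i/n_T, p_i = y_i·P. K = p_D / (p_C p_E^2).
This yields a degree-3 equation in X; solving on (0,1), X = 0.225.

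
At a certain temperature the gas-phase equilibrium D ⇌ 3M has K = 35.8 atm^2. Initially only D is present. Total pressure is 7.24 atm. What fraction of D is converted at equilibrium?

Let X = conversion of D (basis 1 mol D); extent of reaction ξ = X.
Mole table: n_D = 1 − X; n_M = 3X.
Summing: n_T = 1 + 2X.
y_i = n_i/n_T, p_i = y_i·P. K = p_M^3 / (p_D).
This yields a degree-3 equation in X; solving on (0,1), X = 0.363.

X = 0.363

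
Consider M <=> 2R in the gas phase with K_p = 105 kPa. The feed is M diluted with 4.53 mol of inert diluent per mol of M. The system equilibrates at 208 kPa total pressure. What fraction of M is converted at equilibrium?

X = 0.573

Basis: 1 mol M initially; let X = conversion of M. Extent ξ = X.
Species balance: n_M = 1 − X; n_R = 2X; n_I = 4.53 (inert).
n_T = Σnᵢ = 5.53 + X.
With p_i = (n_i/n_T)P, K_p = p_R^2 / (p_M).
This yields a degree-2 equation in X; solving on (0,1), X = 0.573.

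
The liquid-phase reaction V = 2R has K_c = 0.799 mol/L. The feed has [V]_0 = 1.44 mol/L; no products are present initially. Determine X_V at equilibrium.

X = 0.309

Let X = conversion of V; extent ξ = 1.44·X mol/L.
Concentrations: [V] = 1.44 − 1.44X; [R] = 2.88X.
K_c = [R]^2 / ([V]).
This equals 0.799 at X = 0.309 (the root in 0 < X < 1).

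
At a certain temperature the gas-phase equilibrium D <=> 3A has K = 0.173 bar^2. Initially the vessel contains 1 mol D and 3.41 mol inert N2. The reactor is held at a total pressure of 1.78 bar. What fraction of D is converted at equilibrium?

X = 0.327

Let X = conversion of D (basis 1 mol D); extent of reaction ξ = X.
Moles: n_D = 1 − X; n_A = 3X; n_I = 3.41 (inert).
Total moles n_T = 4.41 + 2X.
y_i = n_i/n_T, p_i = y_i·P. K = p_A^3 / (p_D).
Equating to 0.173 bar^2 and solving on 0 < X < 1: X = 0.327.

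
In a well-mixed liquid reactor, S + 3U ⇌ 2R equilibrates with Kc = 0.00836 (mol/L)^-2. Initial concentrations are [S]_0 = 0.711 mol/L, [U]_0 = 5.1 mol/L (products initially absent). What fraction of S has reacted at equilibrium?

Let X = conversion of S; extent ξ = 0.711·X mol/L.
Concentrations: [S] = 0.711 − 0.711X; [U] = 5.1 − 2.13X; [R] = 1.42X.
Kc = [R]^2 / ([S] [U]^3).
This equals 0.00836 at X = 0.380 (the root in 0 < X < 1).

X = 0.380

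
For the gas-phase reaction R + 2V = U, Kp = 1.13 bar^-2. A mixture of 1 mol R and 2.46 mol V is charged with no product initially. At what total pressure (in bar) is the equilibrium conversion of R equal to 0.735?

P = 3.15 bar

Let X = conversion of R (basis 1 mol R); extent of reaction ξ = X.
Species balance: n_R = 1 − X; n_V = 2.46 − 2X; n_U = X.
Total moles n_T = 3.46 − 2X.
Kp = p_U / (p_R p_V^2) with p_i = (n_i/n_T)·P.
At X = 0.735: the mole-fraction product g(X) = Π y_i^ν_i = 11.21. Since Kp = g(X)·P^{-2}, P = (g/Kp)^(1/2) = (11.21/1.13)^(1/2) = 3.15 bar.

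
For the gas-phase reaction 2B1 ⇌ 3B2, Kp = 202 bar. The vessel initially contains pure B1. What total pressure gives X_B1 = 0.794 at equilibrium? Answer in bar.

P = 7.09 bar

Let X = conversion of B1 (basis 1 mol B1); extent of reaction ξ = 0.5X.
Mole table: n_B1 = 1 − X; n_B2 = 1.5X.
Summing: n_T = 1 + 0.5X.
Kp = p_B2^3 / (p_B1^2) with p_i = (n_i/n_T)·P.
At X = 0.794: the mole-fraction product g(X) = Π y_i^ν_i = 28.5. Since Kp = g(X)·P^{1}, P = (Kp/g)^(1/1) = (202/28.5)^(1/1) = 7.09 bar.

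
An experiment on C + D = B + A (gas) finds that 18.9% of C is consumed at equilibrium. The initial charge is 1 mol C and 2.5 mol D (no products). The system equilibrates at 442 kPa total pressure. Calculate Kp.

Kp = 0.0191

Let X = conversion of C (basis 1 mol C); extent of reaction ξ = X.
Moles: n_C = 1 − X; n_D = 2.5 − X; n_B = X; n_A = X.
n_T stays at 3.5 (no change in mole number).
At X = 0.189: n_C = 0.811, n_D = 2.31, n_B = 0.189, n_A = 0.189, n_T = 3.5.
p_i = (n_i/n_T)·P. Kp = p_B p_A / (p_C p_D) = 0.0191.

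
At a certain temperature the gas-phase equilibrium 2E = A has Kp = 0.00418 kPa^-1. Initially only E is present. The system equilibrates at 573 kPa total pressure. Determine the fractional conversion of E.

Let X = conversion of E (basis 1 mol E); extent of reaction ξ = 0.5X.
At extent ξ: n_E = 1 − X; n_A = 0.5X.
Summing: n_T = 1 − 0.5X.
y_i = n_i/n_T, p_i = y_i·P. Kp = p_A / (p_E^2).
Setting this equal to 0.00418 kPa^-1 and taking the physical root (0 < X < 1) gives X = 0.693.

X = 0.693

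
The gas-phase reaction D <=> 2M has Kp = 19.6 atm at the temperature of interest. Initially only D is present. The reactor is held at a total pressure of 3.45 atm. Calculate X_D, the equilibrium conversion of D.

Let X = conversion of D (basis 1 mol D); extent of reaction ξ = X.
Moles: n_D = 1 − X; n_M = 2X.
n_T = Σnᵢ = 1 + X.
y_i = n_i/n_T, p_i = y_i·P. Kp = p_M^2 / (p_D).
Setting this equal to 19.6 atm and taking the physical root (0 < X < 1) gives X = 0.766.

X = 0.766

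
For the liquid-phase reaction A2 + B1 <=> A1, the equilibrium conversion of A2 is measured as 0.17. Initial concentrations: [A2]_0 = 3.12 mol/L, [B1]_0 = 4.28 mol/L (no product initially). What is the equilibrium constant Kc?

Let X = conversion of A2.
Concentrations: [A2] = 3.12 − 3.12X; [B1] = 4.28 − 3.12X; [A1] = 3.12X.
At X = 0.17: [A2] = 2.59, [B1] = 3.75, [A1] = 0.53.
Kc = [A1] / ([A2] [B1]) = 0.0546 L/mol.

Kc = 0.0546 L/mol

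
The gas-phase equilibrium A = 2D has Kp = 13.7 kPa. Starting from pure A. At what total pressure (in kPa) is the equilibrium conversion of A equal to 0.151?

P = 147 kPa

Let X = conversion of A (basis 1 mol A); extent of reaction ξ = X.
Moles: n_A = 1 − X; n_D = 2X.
n_T = Σnᵢ = 1 + X.
Kp = p_D^2 / (p_A) with p_i = (n_i/n_T)·P.
At X = 0.151: the mole-fraction product g(X) = Π y_i^ν_i = 0.09333. Since Kp = g(X)·P^{1}, P = (Kp/g)^(1/1) = (13.7/0.09333)^(1/1) = 147 kPa.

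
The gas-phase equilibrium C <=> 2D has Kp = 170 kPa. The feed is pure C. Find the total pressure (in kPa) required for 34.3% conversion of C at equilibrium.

P = 319 kPa

Let X = conversion of C (basis 1 mol C); extent of reaction ξ = X.
Mole table: n_C = 1 − X; n_D = 2X.
n_T = Σnᵢ = 1 + X.
Kp = p_D^2 / (p_C) with p_i = (n_i/n_T)·P.
At X = 0.343: the mole-fraction product g(X) = Π y_i^ν_i = 0.5333. Since Kp = g(X)·P^{1}, P = (Kp/g)^(1/1) = (170/0.5333)^(1/1) = 319 kPa.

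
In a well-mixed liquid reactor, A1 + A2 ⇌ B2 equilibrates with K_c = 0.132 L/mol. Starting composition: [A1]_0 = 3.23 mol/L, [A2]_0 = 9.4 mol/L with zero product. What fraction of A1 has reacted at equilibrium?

X = 0.506

Let X = conversion of A1; extent ξ = 3.23·X mol/L.
Concentrations: [A1] = 3.23 − 3.23X; [A2] = 9.4 − 3.23X; [B2] = 3.23X.
K_c = [B2] / ([A1] [A2]).
Solving K_c = 0.132 for X ∈ (0,1): X = 0.506.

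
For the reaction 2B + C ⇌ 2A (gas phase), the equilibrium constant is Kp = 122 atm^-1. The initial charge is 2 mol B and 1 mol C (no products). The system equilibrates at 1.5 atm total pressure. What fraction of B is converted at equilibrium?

Let X = conversion of B (basis 2 mol B); extent of reaction ξ = X.
Species balance: n_B = 2 − 2X; n_C = 1 − X; n_A = 2X.
n_T = Σnᵢ = 3 − X.
y_i = n_i/n_T, p_i = y_i·P. Kp = p_A^2 / (p_B^2 p_C).
Substituting and setting equal to 122 atm^-1 gives a polynomial in X; the root in (0,1) is X = 0.802.

X = 0.802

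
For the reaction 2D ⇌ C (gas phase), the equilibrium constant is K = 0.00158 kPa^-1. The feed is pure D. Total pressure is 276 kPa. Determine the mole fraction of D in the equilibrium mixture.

Basis: 1 mol D initially; let X = conversion of D. Extent ξ = 0.5X.
Mole table: n_D = 1 − X; n_C = 0.5X.
Summing: n_T = 1 − 0.5X.
With p_i = (n_i/n_T)P, K = p_C / (p_D^2).
This yields a degree-2 equation in X; solving on (0,1), X = 0.396.
Then n_D = 0.604, n_T = 0.802, so y_D = 0.753.

y_D = 0.753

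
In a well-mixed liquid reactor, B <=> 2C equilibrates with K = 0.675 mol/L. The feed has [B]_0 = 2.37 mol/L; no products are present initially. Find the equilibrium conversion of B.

X = 0.234

Let X = conversion of B; extent ξ = 2.37·X mol/L.
Concentrations: [B] = 2.37 − 2.37X; [C] = 4.74X.
K = [C]^2 / ([B]).
This equals 0.675 at X = 0.234 (the root in 0 < X < 1).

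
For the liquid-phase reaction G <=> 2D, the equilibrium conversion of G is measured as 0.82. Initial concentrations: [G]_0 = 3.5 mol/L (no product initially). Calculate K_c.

Let X = conversion of G.
Concentrations: [G] = 3.5 − 3.5X; [D] = 7X.
At X = 0.82: [G] = 0.63, [D] = 5.74.
K_c = [D]^2 / ([G]) = 52.3 mol/L.

K_c = 52.3 mol/L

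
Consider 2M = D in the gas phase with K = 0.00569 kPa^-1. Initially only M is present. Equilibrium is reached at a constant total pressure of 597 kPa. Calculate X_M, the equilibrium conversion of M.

Take 1 mol M as basis and let X be its fractional conversion, so ξ = 0.5X.
Species balance: n_M = 1 − X; n_D = 0.5X.
n_T = Σnᵢ = 1 − 0.5X.
With p_i = (n_i/n_T)P, K = p_D / (p_M^2).
Equating to 0.00569 kPa^-1 and solving on 0 < X < 1: X = 0.738.

X = 0.738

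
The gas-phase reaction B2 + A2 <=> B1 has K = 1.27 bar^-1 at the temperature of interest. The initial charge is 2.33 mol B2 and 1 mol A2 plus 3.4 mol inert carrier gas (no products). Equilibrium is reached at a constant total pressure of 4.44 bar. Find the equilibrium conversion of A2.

Take 1 mol A2 as basis and let X be its fractional conversion, so ξ = X.
At extent ξ: n_B2 = 2.33 − X; n_A2 = 1 − X; n_B1 = X; n_I = 3.4 (inert).
Summing: n_T = 6.73 − X.
With p_i = (n_i/n_T)P, K = p_B1 / (p_B2 p_A2).
Setting this equal to 1.27 bar^-1 and taking the physical root (0 < X < 1) gives X = 0.613.

X = 0.613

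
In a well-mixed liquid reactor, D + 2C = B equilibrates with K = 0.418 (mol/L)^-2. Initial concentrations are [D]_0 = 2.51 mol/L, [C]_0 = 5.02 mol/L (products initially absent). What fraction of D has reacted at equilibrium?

Let X = conversion of D; extent ξ = 2.51·X mol/L.
Concentrations: [D] = 2.51 − 2.51X; [C] = 5.02 − 5.02X; [B] = 2.51X.
K = [B] / ([D] [C]^2).
Setting equal to 0.418 and solving for X on (0,1) gives X = 0.613.

X = 0.613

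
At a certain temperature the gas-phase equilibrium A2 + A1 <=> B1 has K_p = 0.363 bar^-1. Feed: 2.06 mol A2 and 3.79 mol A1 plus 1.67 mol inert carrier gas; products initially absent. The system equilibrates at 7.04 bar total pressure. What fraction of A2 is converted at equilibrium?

Let X = conversion of A2 (basis 2.06 mol A2); extent of reaction ξ = 2.06X.
Species balance: n_A2 = 2.06 − 2.06X; n_A1 = 3.79 − 2.06X; n_B1 = 2.06X; n_I = 1.67 (inert).
Total moles n_T = 7.52 − 2.06X.
With p_i = (n_i/n_T)P, K_p = p_B1 / (p_A2 p_A1).
Setting this equal to 0.363 bar^-1 and taking the physical root (0 < X < 1) gives X = 0.519.

X = 0.519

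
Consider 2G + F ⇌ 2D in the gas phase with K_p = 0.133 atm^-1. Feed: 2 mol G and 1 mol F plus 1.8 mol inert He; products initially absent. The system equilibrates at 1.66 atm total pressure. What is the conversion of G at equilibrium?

X = 0.166

Take 2 mol G as basis and let X be its fractional conversion, so ξ = X.
At extent ξ: n_G = 2 − 2X; n_F = 1 − X; n_D = 2X; n_I = 1.8 (inert).
Total moles n_T = 4.8 − X.
With p_i = (n_i/n_T)P, K_p = p_D^2 / (p_G^2 p_F).
Equating to 0.133 atm^-1 and solving on 0 < X < 1: X = 0.166.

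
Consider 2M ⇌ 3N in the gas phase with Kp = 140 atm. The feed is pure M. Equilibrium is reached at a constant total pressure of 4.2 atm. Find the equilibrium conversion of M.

Take 1 mol M as basis and let X be its fractional conversion, so ξ = 0.5X.
Species balance: n_M = 1 − X; n_N = 1.5X.
Total moles n_T = 1 + 0.5X.
With p_i = (n_i/n_T)P, Kp = p_N^3 / (p_M^2).
Setting this equal to 140 atm and taking the physical root (0 < X < 1) gives X = 0.806.

X = 0.806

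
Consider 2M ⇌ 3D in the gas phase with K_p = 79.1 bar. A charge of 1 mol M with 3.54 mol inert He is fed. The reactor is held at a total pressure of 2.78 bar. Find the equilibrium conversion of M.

X = 0.874

Let X = conversion of M (basis 1 mol M); extent of reaction ξ = 0.5X.
At extent ξ: n_M = 1 − X; n_D = 1.5X; n_I = 3.54 (inert).
Summing: n_T = 4.54 + 0.5X.
y_i = n_i/n_T, p_i = y_i·P. K_p = p_D^3 / (p_M^2).
Setting this equal to 79.1 bar and taking the physical root (0 < X < 1) gives X = 0.874.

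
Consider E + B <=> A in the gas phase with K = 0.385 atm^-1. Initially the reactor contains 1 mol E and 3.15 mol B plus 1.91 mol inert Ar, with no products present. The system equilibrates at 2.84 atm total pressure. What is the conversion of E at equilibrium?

Take 1 mol E as basis and let X be its fractional conversion, so ξ = X.
Species balance: n_E = 1 − X; n_B = 3.15 − X; n_A = X; n_I = 1.91 (inert).
n_T = Σnᵢ = 6.06 − X.
With p_i = (n_i/n_T)P, K = p_A / (p_E p_B).
Setting this equal to 0.385 atm^-1 and taking the physical root (0 < X < 1) gives X = 0.349.

X = 0.349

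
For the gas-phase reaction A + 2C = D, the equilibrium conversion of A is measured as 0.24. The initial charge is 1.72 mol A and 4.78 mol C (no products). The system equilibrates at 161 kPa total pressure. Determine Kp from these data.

Kp = 2.51e-05 kPa^-2

Basis: 1.72 mol A initially; let X = conversion of A. Extent ξ = 1.72X.
Mole table: n_A = 1.72 − 1.72X; n_C = 4.78 − 3.44X; n_D = 1.72X.
Total moles n_T = 6.5 − 3.44X.
At X = 0.24: n_A = 1.31, n_C = 3.95, n_D = 0.413, n_T = 5.67.
p_i = (n_i/n_T)·P. Kp = p_D / (p_A p_C^2) = 2.51e-05 kPa^-2.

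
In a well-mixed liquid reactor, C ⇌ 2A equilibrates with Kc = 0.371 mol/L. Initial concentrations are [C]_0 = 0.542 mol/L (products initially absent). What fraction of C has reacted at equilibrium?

X = 0.337

Let X = conversion of C; extent ξ = 0.542·X mol/L.
Concentrations: [C] = 0.542 − 0.542X; [A] = 1.08X.
Kc = [A]^2 / ([C]).
Solving Kc = 0.371 for X ∈ (0,1): X = 0.337.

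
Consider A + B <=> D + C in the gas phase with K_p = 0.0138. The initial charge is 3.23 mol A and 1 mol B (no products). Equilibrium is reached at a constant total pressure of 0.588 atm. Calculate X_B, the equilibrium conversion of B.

X = 0.185

Let X = conversion of B (basis 1 mol B); extent of reaction ξ = X.
At extent ξ: n_A = 3.23 − X; n_B = 1 − X; n_D = X; n_C = X.
Since Δν = 0, n_T = 4.23 throughout.
With p_i = (n_i/n_T)P, K_p = p_D p_C / (p_A p_B).
Setting this equal to 0.0138 and taking the physical root (0 < X < 1) gives X = 0.185.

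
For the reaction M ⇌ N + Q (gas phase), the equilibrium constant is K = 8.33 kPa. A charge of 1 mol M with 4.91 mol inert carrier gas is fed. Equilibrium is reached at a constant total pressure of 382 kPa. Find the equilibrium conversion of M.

X = 0.307

Basis: 1 mol M initially; let X = conversion of M. Extent ξ = X.
Moles: n_M = 1 − X; n_N = X; n_Q = X; n_I = 4.91 (inert).
Summing: n_T = 5.91 + X.
y_i = n_i/n_T, p_i = y_i·P. K = p_N p_Q / (p_M).
Substituting and setting equal to 8.33 kPa gives a polynomial in X; the root in (0,1) is X = 0.307.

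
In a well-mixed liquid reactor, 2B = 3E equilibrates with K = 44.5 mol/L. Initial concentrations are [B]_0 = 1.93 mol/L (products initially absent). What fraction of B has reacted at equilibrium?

X = 0.751

Let X = conversion of B; extent ξ = 1.93X/2 mol/L.
Concentrations: [B] = 1.93 − 1.93X; [E] = 2.9X.
K = [E]^3 / ([B]^2).
Setting equal to 44.5 and solving for X on (0,1) gives X = 0.751.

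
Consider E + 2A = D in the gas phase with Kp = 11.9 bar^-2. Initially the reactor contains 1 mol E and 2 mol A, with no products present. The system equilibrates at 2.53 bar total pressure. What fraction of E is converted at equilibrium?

Let X = conversion of E (basis 1 mol E); extent of reaction ξ = X.
Species balance: n_E = 1 − X; n_A = 2 − 2X; n_D = X.
n_T = Σnᵢ = 3 − 2X.
y_i = n_i/n_T, p_i = y_i·P. Kp = p_D / (p_E p_A^2).
Setting this equal to 11.9 bar^-2 and taking the physical root (0 < X < 1) gives X = 0.830.

X = 0.830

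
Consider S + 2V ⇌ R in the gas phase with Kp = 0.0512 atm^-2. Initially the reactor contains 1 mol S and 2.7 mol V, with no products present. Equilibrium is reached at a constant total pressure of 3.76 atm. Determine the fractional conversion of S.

X = 0.254

Basis: 1 mol S initially; let X = conversion of S. Extent ξ = X.
Moles: n_S = 1 − X; n_V = 2.7 − 2X; n_R = X.
n_T = Σnᵢ = 3.7 − 2X.
With p_i = (n_i/n_T)P, Kp = p_R / (p_S p_V^2).
Equating to 0.0512 atm^-2 and solving on 0 < X < 1: X = 0.254.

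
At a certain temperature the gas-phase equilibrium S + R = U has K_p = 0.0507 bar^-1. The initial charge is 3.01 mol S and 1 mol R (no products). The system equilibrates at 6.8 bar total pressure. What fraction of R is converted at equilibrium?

Let X = conversion of R (basis 1 mol R); extent of reaction ξ = X.
At extent ξ: n_S = 3.01 − X; n_R = 1 − X; n_U = X.
n_T = Σnᵢ = 4.01 − X.
With p_i = (n_i/n_T)P, K_p = p_U / (p_S p_R).
Substituting and setting equal to 0.0507 bar^-1 gives a polynomial in X; the root in (0,1) is X = 0.203.

X = 0.203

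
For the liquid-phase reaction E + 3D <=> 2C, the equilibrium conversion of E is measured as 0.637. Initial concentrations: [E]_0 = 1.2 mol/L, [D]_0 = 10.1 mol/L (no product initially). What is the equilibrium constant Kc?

Let X = conversion of E.
Concentrations: [E] = 1.2 − 1.2X; [D] = 10.1 − 3.6X; [C] = 2.4X.
At X = 0.637: [E] = 0.436, [D] = 7.81, [C] = 1.53.
Kc = [C]^2 / ([E] [D]^3) = 0.0113 (mol/L)^-2.

Kc = 0.0113 (mol/L)^-2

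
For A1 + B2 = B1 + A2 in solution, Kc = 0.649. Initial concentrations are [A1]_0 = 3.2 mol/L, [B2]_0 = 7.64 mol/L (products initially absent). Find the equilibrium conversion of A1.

X = 0.640

Let X = conversion of A1; extent ξ = 3.2·X mol/L.
Concentrations: [A1] = 3.2 − 3.2X; [B2] = 7.64 − 3.2X; [B1] = 3.2X; [A2] = 3.2X.
Kc = [B1] [A2] / ([A1] [B2]).
Equating to 0.649: the physical root is X = 0.640.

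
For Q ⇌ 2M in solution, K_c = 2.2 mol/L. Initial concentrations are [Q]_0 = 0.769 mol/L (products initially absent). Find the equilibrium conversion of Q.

X = 0.561

Let X = conversion of Q; extent ξ = 0.769·X mol/L.
Concentrations: [Q] = 0.769 − 0.769X; [M] = 1.54X.
K_c = [M]^2 / ([Q]).
Solving K_c = 2.2 for X ∈ (0,1): X = 0.561.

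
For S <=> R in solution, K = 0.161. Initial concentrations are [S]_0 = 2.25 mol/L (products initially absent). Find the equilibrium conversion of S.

X = 0.139

Let X = conversion of S; extent ξ = 2.25·X mol/L.
Concentrations: [S] = 2.25 − 2.25X; [R] = 2.25X.
K = [R] / ([S]).
Solving K = 0.161 for X ∈ (0,1): X = 0.139.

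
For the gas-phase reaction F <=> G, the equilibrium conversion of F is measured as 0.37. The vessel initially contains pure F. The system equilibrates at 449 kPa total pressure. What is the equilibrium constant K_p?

Take 1 mol F as basis and let X be its fractional conversion, so ξ = X.
Moles: n_F = 1 − X; n_G = X.
n_T stays at 1 (no change in mole number).
At X = 0.37: n_F = 0.63, n_G = 0.37, n_T = 1.
p_i = (n_i/n_T)·P. K_p = p_G / (p_F) = 0.587.

K_p = 0.587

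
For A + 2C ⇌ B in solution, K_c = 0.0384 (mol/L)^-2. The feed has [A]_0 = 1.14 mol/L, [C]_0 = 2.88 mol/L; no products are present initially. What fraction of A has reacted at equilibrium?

X = 0.188

Let X = conversion of A; extent ξ = 1.14·X mol/L.
Concentrations: [A] = 1.14 − 1.14X; [C] = 2.88 − 2.28X; [B] = 1.14X.
K_c = [B] / ([A] [C]^2).
Solving K_c = 0.0384 for X ∈ (0,1): X = 0.188.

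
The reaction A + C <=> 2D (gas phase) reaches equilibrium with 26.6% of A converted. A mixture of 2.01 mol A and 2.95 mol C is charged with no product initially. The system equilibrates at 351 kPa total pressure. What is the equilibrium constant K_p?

Take 2.01 mol A as basis and let X be its fractional conversion, so ξ = 2.01X.
Moles: n_A = 2.01 − 2.01X; n_C = 2.95 − 2.01X; n_D = 4.02X.
Since Δν = 0, n_T = 4.96 throughout.
At X = 0.266: n_A = 1.48, n_C = 2.42, n_D = 1.07, n_T = 4.96.
p_i = (n_i/n_T)·P. K_p = p_D^2 / (p_A p_C) = 0.321.

K_p = 0.321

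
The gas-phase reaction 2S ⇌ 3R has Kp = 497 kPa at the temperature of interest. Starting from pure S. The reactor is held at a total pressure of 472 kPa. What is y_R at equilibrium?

y_R = 0.575

Basis: 1 mol S initially; let X = conversion of S. Extent ξ = 0.5X.
Moles: n_S = 1 − X; n_R = 1.5X.
Total moles n_T = 1 + 0.5X.
With p_i = (n_i/n_T)P, Kp = p_R^3 / (p_S^2).
Substituting and setting equal to 497 kPa gives a polynomial in X; the root in (0,1) is X = 0.474.
Then n_R = 0.711, n_T = 1.24, so y_R = 0.575.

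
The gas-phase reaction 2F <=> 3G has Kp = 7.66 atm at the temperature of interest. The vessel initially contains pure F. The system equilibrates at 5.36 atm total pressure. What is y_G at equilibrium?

Let X = conversion of F (basis 1 mol F); extent of reaction ξ = 0.5X.
Moles: n_F = 1 − X; n_G = 1.5X.
Summing: n_T = 1 + 0.5X.
y_i = n_i/n_T, p_i = y_i·P. Kp = p_G^3 / (p_F^2).
Equating to 7.66 atm and solving on 0 < X < 1: X = 0.506.
Then n_G = 0.759, n_T = 1.25, so y_G = 0.606.

y_G = 0.606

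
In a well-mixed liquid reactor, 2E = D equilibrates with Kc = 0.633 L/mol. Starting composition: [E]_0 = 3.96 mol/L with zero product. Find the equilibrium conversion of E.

Let X = conversion of E; extent ξ = 3.96X/2 mol/L.
Concentrations: [E] = 3.96 − 3.96X; [D] = 1.98X.
Kc = [D] / ([E]^2).
Solving Kc = 0.633 for X ∈ (0,1): X = 0.642.

X = 0.642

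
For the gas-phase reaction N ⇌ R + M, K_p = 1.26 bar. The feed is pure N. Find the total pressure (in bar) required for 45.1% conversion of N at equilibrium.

P = 4.93 bar

Take 1 mol N as basis and let X be its fractional conversion, so ξ = X.
Species balance: n_N = 1 − X; n_R = X; n_M = X.
Summing: n_T = 1 + X.
K_p = p_R p_M / (p_N) with p_i = (n_i/n_T)·P.
At X = 0.451: the mole-fraction product g(X) = Π y_i^ν_i = 0.2553. Since K_p = g(X)·P^{1}, P = (K_p/g)^(1/1) = (1.26/0.2553)^(1/1) = 4.93 bar.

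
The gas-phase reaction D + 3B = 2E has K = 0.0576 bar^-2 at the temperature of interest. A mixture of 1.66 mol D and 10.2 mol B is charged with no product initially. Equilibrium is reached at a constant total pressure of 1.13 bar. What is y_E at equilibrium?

Let X = conversion of D (basis 1.66 mol D); extent of reaction ξ = 1.66X.
At extent ξ: n_D = 1.66 − 1.66X; n_B = 10.2 − 4.98X; n_E = 3.32X.
Total moles n_T = 11.9 − 3.32X.
Mole fractions y_i = n_i/n_T; K = p_E^2 / (p_D p_B^3) with p_i = y_i·P.
Setting this equal to 0.0576 bar^-2 and taking the physical root (0 < X < 1) gives X = 0.227.
Then n_E = 0.755, n_T = 11.1, so y_E = 0.068.

y_E = 0.068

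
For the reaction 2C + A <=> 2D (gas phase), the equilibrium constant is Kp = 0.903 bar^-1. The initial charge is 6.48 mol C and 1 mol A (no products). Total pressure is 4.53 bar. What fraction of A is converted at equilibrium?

Basis: 1 mol A initially; let X = conversion of A. Extent ξ = X.
Moles: n_C = 6.48 − 2X; n_A = 1 − X; n_D = 2X.
n_T = Σnᵢ = 7.48 − X.
Mole fractions y_i = n_i/n_T; Kp = p_D^2 / (p_C^2 p_A) with p_i = y_i·P.
This yields a degree-3 equation in X; solving on (0,1), X = 0.816.

X = 0.816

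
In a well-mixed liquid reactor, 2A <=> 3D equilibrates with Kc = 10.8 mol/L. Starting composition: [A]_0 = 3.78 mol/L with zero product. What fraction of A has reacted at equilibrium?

Let X = conversion of A; extent ξ = 3.78X/2 mol/L.
Concentrations: [A] = 3.78 − 3.78X; [D] = 5.67X.
Kc = [D]^3 / ([A]^2).
Equating to 10.8 mol/L: the physical root is X = 0.553.

X = 0.553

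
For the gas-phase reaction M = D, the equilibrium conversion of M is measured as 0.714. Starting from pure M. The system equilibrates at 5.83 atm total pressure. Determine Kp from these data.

Basis: 1 mol M initially; let X = conversion of M. Extent ξ = X.
At extent ξ: n_M = 1 − X; n_D = X.
Total moles n_T = 1 (Δν = 0, constant).
At X = 0.714: n_M = 0.286, n_D = 0.714, n_T = 1.
p_i = (n_i/n_T)·P. Kp = p_D / (p_M) = 2.5.

Kp = 2.5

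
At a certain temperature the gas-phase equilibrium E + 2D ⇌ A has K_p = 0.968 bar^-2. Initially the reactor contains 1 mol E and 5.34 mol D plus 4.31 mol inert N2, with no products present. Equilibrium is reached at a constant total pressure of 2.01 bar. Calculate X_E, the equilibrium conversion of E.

X = 0.448

Basis: 1 mol E initially; let X = conversion of E. Extent ξ = X.
Mole table: n_E = 1 − X; n_D = 5.34 − 2X; n_A = X; n_I = 4.31 (inert).
Total moles n_T = 10.6 − 2X.
With p_i = (n_i/n_T)P, K_p = p_A / (p_E p_D^2).
Equating to 0.968 bar^-2 and solving on 0 < X < 1: X = 0.448.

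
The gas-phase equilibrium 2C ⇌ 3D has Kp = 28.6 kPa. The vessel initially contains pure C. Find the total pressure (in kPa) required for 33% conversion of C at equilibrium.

Let X = conversion of C (basis 1 mol C); extent of reaction ξ = 0.5X.
Species balance: n_C = 1 − X; n_D = 1.5X.
Summing: n_T = 1 + 0.5X.
Kp = p_D^3 / (p_C^2) with p_i = (n_i/n_T)·P.
At X = 0.33: the mole-fraction product g(X) = Π y_i^ν_i = 0.2319. Since Kp = g(X)·P^{1}, P = (Kp/g)^(1/1) = (28.6/0.2319)^(1/1) = 123 kPa.

P = 123 kPa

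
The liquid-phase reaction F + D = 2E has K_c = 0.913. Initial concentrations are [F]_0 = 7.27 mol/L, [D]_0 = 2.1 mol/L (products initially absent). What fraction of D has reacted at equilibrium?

X = 0.548

Let X = conversion of D; extent ξ = 2.1·X mol/L.
Concentrations: [F] = 7.27 − 2.1X; [D] = 2.1 − 2.1X; [E] = 4.2X.
K_c = [E]^2 / ([F] [D]).
Solving K_c = 0.913 for X ∈ (0,1): X = 0.548.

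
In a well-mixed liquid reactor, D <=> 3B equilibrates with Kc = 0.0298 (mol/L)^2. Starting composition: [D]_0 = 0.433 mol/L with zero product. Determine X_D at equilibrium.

X = 0.170

Let X = conversion of D; extent ξ = 0.433·X mol/L.
Concentrations: [D] = 0.433 − 0.433X; [B] = 1.3X.
Kc = [B]^3 / ([D]).
Solving Kc = 0.0298 for X ∈ (0,1): X = 0.170.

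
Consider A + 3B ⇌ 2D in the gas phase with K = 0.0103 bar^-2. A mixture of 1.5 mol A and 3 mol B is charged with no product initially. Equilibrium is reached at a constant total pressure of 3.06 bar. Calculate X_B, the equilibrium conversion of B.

X = 0.169

Take 3 mol B as basis and let X be its fractional conversion, so ξ = X.
Mole table: n_A = 1.5 − X; n_B = 3 − 3X; n_D = 2X.
Total moles n_T = 4.5 − 2X.
Mole fractions y_i = n_i/n_T; K = p_D^2 / (p_A p_B^3) with p_i = y_i·P.
Equating to 0.0103 bar^-2 and solving on 0 < X < 1: X = 0.169.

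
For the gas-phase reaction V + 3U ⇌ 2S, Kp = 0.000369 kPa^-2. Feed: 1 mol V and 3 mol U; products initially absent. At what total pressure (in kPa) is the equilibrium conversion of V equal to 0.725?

Basis: 1 mol V initially; let X = conversion of V. Extent ξ = X.
Mole table: n_V = 1 − X; n_U = 3 − 3X; n_S = 2X.
n_T = Σnᵢ = 4 − 2X.
Kp = p_S^2 / (p_V p_U^3) with p_i = (n_i/n_T)·P.
At X = 0.725: the mole-fraction product g(X) = Π y_i^ν_i = 88.54. Since Kp = g(X)·P^{-2}, P = (g/Kp)^(1/2) = (88.54/0.000369)^(1/2) = 490 kPa.

P = 490 kPa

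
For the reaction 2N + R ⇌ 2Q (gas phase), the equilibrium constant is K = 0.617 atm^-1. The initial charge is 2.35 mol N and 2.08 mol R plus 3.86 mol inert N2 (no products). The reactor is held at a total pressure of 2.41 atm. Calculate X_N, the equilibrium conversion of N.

Let X = conversion of N (basis 2.35 mol N); extent of reaction ξ = 1.18X.
Species balance: n_N = 2.35 − 2.35X; n_R = 2.08 − 1.18X; n_Q = 2.35X; n_I = 3.86 (inert).
Summing: n_T = 8.29 − 1.18X.
y_i = n_i/n_T, p_i = y_i·P. K = p_Q^2 / (p_N^2 p_R).
Setting this equal to 0.617 atm^-1 and taking the physical root (0 < X < 1) gives X = 0.359.

X = 0.359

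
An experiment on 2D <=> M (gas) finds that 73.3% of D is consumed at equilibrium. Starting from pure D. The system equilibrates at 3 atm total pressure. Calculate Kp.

Kp = 1.09 atm^-1

Take 1 mol D as basis and let X be its fractional conversion, so ξ = 0.5X.
At extent ξ: n_D = 1 − X; n_M = 0.5X.
Summing: n_T = 1 − 0.5X.
At X = 0.733: n_D = 0.267, n_M = 0.366, n_T = 0.633.
p_i = (n_i/n_T)·P. Kp = p_M / (p_D^2) = 1.09 atm^-1.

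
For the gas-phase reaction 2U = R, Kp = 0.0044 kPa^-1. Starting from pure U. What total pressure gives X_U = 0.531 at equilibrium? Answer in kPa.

Take 1 mol U as basis and let X be its fractional conversion, so ξ = 0.5X.
Moles: n_U = 1 − X; n_R = 0.5X.
n_T = Σnᵢ = 1 − 0.5X.
Kp = p_R / (p_U^2) with p_i = (n_i/n_T)·P.
At X = 0.531: the mole-fraction product g(X) = Π y_i^ν_i = 0.8866. Since Kp = g(X)·P^{-1}, P = (g/Kp)^(1/1) = (0.8866/0.0044)^(1/1) = 201 kPa.

P = 201 kPa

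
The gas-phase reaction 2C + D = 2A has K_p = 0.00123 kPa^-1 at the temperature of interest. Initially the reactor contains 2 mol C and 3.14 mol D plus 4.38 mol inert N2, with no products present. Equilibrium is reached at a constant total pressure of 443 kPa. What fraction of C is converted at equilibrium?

X = 0.291

Basis: 2 mol C initially; let X = conversion of C. Extent ξ = X.
Species balance: n_C = 2 − 2X; n_D = 3.14 − X; n_A = 2X; n_I = 4.38 (inert).
Summing: n_T = 9.52 − X.
Mole fractions y_i = n_i/n_T; K_p = p_A^2 / (p_C^2 p_D) with p_i = y_i·P.
Equating to 0.00123 kPa^-1 and solving on 0 < X < 1: X = 0.291.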